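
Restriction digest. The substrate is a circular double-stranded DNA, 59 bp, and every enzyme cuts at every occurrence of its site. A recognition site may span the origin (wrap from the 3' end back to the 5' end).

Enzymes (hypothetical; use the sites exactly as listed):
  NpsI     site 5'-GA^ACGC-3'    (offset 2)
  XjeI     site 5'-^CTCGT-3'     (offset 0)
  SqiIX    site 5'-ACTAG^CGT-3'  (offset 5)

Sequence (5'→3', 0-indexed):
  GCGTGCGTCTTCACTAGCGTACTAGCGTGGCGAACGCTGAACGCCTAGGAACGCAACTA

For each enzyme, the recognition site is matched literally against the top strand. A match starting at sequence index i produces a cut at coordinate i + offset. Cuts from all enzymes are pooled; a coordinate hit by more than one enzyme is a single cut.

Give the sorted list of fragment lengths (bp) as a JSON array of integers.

Site scan:
  NpsI (GAACGC, off=2): starts [31, 38, 48] → cuts [33, 40, 50]
  XjeI (CTCGT, off=0): no sites
  SqiIX (ACTAGCGT, off=5): starts [12, 20, 55] → cuts [1, 17, 25]

All cut coordinates (distinct, sorted): [1, 17, 25, 33, 40, 50]

Fragment lengths:
  1→17: 16 bp
  17→25: 8 bp
  25→33: 8 bp
  33→40: 7 bp
  40→50: 10 bp
  50→1 (wrap): 59-50+1 = 10 bp

[7,8,8,10,10,16]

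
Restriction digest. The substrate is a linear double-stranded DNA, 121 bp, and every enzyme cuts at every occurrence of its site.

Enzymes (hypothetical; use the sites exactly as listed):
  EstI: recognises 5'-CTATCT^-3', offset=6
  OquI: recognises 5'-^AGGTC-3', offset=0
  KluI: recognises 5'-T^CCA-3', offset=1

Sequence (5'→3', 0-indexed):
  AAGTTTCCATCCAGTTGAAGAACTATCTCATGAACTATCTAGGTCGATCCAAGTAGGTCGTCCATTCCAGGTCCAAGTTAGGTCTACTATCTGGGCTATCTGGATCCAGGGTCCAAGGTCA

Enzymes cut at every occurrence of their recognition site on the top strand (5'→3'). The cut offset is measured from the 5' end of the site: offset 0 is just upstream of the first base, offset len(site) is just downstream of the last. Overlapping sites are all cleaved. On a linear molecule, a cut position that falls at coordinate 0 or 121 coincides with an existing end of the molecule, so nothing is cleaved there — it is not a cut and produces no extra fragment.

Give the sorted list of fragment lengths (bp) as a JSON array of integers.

Site scan:
  EstI CTATCT/6: at [22, 34, 86, 95] ⇒ [28, 40, 92, 101]
  OquI AGGTC/0: at [40, 54, 68, 79, 115] ⇒ [40, 54, 68, 79, 115]
  KluI TCCA/1: at [5, 9, 47, 60, 65, 71, 104, 111] ⇒ [6, 10, 48, 61, 66, 72, 105, 112]

Pooled cuts: [6, 10, 28, 40, 48, 54, 61, 66, 68, 72, 79, 92, 101, 105, 112, 115]

Fragment lengths:
  [0,6): 6 bp
  [6,10): 4 bp
  [10,28): 18 bp
  [28,40): 12 bp
  [40,48): 8 bp
  [48,54): 6 bp
  [54,61): 7 bp
  [61,66): 5 bp
  [66,68): 2 bp
  [68,72): 4 bp
  [72,79): 7 bp
  [79,92): 13 bp
  [92,101): 9 bp
  [101,105): 4 bp
  [105,112): 7 bp
  [112,115): 3 bp
  [115,121): 6 bp

[2,3,4,4,4,5,6,6,6,7,7,7,8,9,12,13,18]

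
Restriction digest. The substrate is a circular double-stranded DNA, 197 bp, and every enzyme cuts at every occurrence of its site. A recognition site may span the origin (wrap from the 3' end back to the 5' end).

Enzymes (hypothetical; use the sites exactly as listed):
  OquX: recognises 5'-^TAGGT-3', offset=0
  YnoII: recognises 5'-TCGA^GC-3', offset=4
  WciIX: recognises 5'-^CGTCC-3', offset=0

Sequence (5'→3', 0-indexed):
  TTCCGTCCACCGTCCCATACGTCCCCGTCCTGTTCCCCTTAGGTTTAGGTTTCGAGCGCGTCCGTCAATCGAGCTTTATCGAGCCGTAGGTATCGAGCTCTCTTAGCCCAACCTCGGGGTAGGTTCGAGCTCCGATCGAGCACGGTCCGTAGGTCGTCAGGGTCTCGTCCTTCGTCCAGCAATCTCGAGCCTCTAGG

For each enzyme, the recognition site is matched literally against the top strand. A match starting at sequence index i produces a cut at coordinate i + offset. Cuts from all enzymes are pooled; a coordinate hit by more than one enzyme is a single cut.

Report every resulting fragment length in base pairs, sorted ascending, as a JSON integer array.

Per-enzyme occurrences:
  OquX TAGGT/0: at [39, 45, 86, 119, 149, 193] ⇒ [39, 45, 86, 119, 149, 193]
  YnoII TCGAGC/4: at [51, 68, 78, 92, 124, 135, 184] ⇒ [55, 72, 82, 96, 128, 139, 188]
  WciIX CGTCC/0: at [3, 10, 19, 25, 58, 165, 172] ⇒ [3, 10, 19, 25, 58, 165, 172]

Pooled cuts: [3, 10, 19, 25, 39, 45, 55, 58, 72, 82, 86, 96, 119, 128, 139, 149, 165, 172, 188, 193]

Fragment lengths:
  3→10: 7 bp
  10→19: 9 bp
  19→25: 6 bp
  25→39: 14 bp
  39→45: 6 bp
  45→55: 10 bp
  55→58: 3 bp
  58→72: 14 bp
  72→82: 10 bp
  82→86: 4 bp
  86→96: 10 bp
  96→119: 23 bp
  119→128: 9 bp
  128→139: 11 bp
  139→149: 10 bp
  149→165: 16 bp
  165→172: 7 bp
  172→188: 16 bp
  188→193: 5 bp
  193→3 (wrap): 197-193+3 = 7 bp

[3,4,5,6,6,7,7,7,9,9,10,10,10,10,11,14,14,16,16,23]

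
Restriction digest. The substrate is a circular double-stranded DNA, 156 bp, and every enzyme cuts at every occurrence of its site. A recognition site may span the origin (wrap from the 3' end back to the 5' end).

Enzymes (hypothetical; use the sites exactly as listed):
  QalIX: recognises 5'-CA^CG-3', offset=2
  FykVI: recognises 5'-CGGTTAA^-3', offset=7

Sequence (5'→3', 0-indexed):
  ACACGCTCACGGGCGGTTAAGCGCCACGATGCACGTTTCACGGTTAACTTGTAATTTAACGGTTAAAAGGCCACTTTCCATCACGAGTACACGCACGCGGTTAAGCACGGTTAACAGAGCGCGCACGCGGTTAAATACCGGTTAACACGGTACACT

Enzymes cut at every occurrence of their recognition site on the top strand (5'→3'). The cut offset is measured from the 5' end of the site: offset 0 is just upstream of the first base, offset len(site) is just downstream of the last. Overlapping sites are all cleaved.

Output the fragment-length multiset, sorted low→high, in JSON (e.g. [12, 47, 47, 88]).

[2,3,4,6,6,7,7,7,7,8,9,9,11,11,11,12,17,19]

Site scan:
  QalIX CACG/2: at [1, 7, 24, 31, 38, 81, 89, 93, 105, 123, 145] ⇒ [3, 9, 26, 33, 40, 83, 91, 95, 107, 125, 147]
  FykVI CGGTTAA/7: at [13, 40, 59, 97, 107, 127, 138] ⇒ [20, 47, 66, 104, 114, 134, 145]

All cut coordinates (distinct, sorted): [3, 9, 20, 26, 33, 40, 47, 66, 83, 91, 95, 104, 107, 114, 125, 134, 145, 147]

Fragment lengths:
  3→9: 6 bp
  9→20: 11 bp
  20→26: 6 bp
  26→33: 7 bp
  33→40: 7 bp
  40→47: 7 bp
  47→66: 19 bp
  66→83: 17 bp
  83→91: 8 bp
  91→95: 4 bp
  95→104: 9 bp
  104→107: 3 bp
  107→114: 7 bp
  114→125: 11 bp
  125→134: 9 bp
  134→145: 11 bp
  145→147: 2 bp
  147→3 (wrap): 156-147+3 = 12 bp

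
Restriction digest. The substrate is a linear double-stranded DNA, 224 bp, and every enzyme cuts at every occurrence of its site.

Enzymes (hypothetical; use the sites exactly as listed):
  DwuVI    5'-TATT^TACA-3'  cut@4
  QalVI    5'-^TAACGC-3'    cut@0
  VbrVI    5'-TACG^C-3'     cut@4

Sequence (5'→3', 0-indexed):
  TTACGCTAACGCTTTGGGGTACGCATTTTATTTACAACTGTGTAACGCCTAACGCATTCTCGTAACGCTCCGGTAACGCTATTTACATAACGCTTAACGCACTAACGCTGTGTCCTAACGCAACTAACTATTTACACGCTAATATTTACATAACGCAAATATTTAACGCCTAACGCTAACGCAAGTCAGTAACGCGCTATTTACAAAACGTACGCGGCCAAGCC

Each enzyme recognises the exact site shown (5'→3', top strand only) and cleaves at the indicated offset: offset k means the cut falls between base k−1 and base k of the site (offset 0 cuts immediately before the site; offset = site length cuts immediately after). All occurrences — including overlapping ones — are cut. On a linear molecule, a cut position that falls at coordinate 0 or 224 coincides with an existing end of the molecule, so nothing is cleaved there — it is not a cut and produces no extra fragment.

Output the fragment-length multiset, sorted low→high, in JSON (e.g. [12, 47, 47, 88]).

[1,4,4,5,6,7,7,7,8,9,10,10,10,11,12,13,13,13,13,13,14,17,17]

Per-enzyme occurrences:
  DwuVI TATTTACA/4: at [28, 79, 128, 142, 197] ⇒ [32, 83, 132, 146, 201]
  QalVI TAACGC/0: at [6, 42, 49, 62, 73, 87, 94, 102, 115, 150, 163, 170, 176, 189] ⇒ [6, 42, 49, 62, 73, 87, 94, 102, 115, 150, 163, 170, 176, 189]
  VbrVI TACGC/4: at [1, 19, 210] ⇒ [5, 23, 214]

Pooled cuts: [5, 6, 23, 32, 42, 49, 62, 73, 83, 87, 94, 102, 115, 132, 146, 150, 163, 170, 176, 189, 201, 214]

Fragments:
  [0,5): 5 bp
  [5,6): 1 bp
  [6,23): 17 bp
  [23,32): 9 bp
  [32,42): 10 bp
  [42,49): 7 bp
  [49,62): 13 bp
  [62,73): 11 bp
  [73,83): 10 bp
  [83,87): 4 bp
  [87,94): 7 bp
  [94,102): 8 bp
  [102,115): 13 bp
  [115,132): 17 bp
  [132,146): 14 bp
  [146,150): 4 bp
  [150,163): 13 bp
  [163,170): 7 bp
  [170,176): 6 bp
  [176,189): 13 bp
  [189,201): 12 bp
  [201,214): 13 bp
  [214,224): 10 bp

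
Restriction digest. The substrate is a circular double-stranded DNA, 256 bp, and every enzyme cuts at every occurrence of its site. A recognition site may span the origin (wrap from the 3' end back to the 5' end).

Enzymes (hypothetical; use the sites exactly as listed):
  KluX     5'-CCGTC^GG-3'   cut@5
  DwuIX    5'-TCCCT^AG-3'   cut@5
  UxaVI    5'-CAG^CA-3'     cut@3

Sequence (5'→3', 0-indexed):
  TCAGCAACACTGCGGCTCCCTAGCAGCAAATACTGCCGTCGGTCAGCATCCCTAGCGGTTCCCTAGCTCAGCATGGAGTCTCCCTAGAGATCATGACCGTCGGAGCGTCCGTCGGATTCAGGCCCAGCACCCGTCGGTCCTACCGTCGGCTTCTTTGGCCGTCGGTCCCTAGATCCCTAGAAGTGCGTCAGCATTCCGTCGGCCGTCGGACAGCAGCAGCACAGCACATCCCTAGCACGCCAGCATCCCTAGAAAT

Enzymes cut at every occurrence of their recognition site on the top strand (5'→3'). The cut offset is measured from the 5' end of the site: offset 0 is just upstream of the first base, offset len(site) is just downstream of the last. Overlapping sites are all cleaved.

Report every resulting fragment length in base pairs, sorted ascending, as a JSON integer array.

Scan for sites:
  KluX (CCGTCGG, off=5): starts [35, 96, 108, 130, 142, 158, 195, 202] → cuts [40, 101, 113, 135, 147, 163, 200, 207]
  DwuIX (TCCCTAG, off=5): starts [16, 48, 59, 80, 165, 173, 228, 245] → cuts [21, 53, 64, 85, 170, 178, 233, 250]
  UxaVI (CAGCA, off=3): starts [1, 23, 43, 68, 124, 188, 210, 213, 216, 221, 240] → cuts [4, 26, 46, 71, 127, 191, 213, 216, 219, 224, 243]

All cut coordinates (distinct, sorted): [4, 21, 26, 40, 46, 53, 64, 71, 85, 101, 113, 127, 135, 147, 163, 170, 178, 191, 200, 207, 213, 216, 219, 224, 233, 243, 250]

Fragments:
  4→21: 17 bp
  21→26: 5 bp
  26→40: 14 bp
  40→46: 6 bp
  46→53: 7 bp
  53→64: 11 bp
  64→71: 7 bp
  71→85: 14 bp
  85→101: 16 bp
  101→113: 12 bp
  113→127: 14 bp
  127→135: 8 bp
  135→147: 12 bp
  147→163: 16 bp
  163→170: 7 bp
  170→178: 8 bp
  178→191: 13 bp
  191→200: 9 bp
  200→207: 7 bp
  207→213: 6 bp
  213→216: 3 bp
  216→219: 3 bp
  219→224: 5 bp
  224→233: 9 bp
  233→243: 10 bp
  243→250: 7 bp
  250→4 (wrap): 256-250+4 = 10 bp

[3,3,5,5,6,6,7,7,7,7,7,8,8,9,9,10,10,11,12,12,13,14,14,14,16,16,17]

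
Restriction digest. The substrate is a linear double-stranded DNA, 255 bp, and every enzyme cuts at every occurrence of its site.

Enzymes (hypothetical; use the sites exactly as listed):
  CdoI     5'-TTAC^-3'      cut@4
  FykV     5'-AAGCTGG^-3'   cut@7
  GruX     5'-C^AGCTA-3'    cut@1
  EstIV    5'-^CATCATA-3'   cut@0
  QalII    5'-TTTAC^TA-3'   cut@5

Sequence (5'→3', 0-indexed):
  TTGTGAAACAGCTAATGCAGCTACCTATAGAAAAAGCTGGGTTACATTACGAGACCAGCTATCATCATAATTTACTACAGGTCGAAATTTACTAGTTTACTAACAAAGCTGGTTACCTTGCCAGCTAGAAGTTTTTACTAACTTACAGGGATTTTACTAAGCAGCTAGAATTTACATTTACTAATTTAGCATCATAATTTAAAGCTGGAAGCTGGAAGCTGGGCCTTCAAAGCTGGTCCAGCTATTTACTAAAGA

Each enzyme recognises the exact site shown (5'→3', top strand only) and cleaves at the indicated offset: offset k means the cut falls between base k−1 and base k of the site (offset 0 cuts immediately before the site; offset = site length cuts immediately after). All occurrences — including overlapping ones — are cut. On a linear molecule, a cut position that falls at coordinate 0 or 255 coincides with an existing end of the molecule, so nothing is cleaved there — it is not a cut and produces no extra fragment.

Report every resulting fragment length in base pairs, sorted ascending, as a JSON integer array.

[3,4,5,5,5,6,6,6,6,6,7,7,8,8,8,9,9,10,11,12,13,13,14,16,17,19,22]

Site scan:
  CdoI TTAC/4: at [41, 46, 71, 88, 96, 112, 134, 142, 153, 171, 177, 245] ⇒ [45, 50, 75, 92, 100, 116, 138, 146, 157, 175, 181, 249]
  FykV AAGCTGG/7: at [33, 105, 201, 208, 215, 229] ⇒ [40, 112, 208, 215, 222, 236]
  GruX CAGCTA/1: at [8, 17, 55, 121, 161, 238] ⇒ [9, 18, 56, 122, 162, 239]
  EstIV CATCATA/0: at [62, 189] ⇒ [62, 189]
  QalII TTTACTA/5: at [70, 87, 95, 133, 152, 176, 244] ⇒ [75, 92, 100, 138, 157, 181, 249]

All cut coordinates (distinct, sorted): [9, 18, 40, 45, 50, 56, 62, 75, 92, 100, 112, 116, 122, 138, 146, 157, 162, 175, 181, 189, 208, 215, 222, 236, 239, 249]

Fragments:
  [0,9): 9 bp
  [9,18): 9 bp
  [18,40): 22 bp
  [40,45): 5 bp
  [45,50): 5 bp
  [50,56): 6 bp
  [56,62): 6 bp
  [62,75): 13 bp
  [75,92): 17 bp
  [92,100): 8 bp
  [100,112): 12 bp
  [112,116): 4 bp
  [116,122): 6 bp
  [122,138): 16 bp
  [138,146): 8 bp
  [146,157): 11 bp
  [157,162): 5 bp
  [162,175): 13 bp
  [175,181): 6 bp
  [181,189): 8 bp
  [189,208): 19 bp
  [208,215): 7 bp
  [215,222): 7 bp
  [222,236): 14 bp
  [236,239): 3 bp
  [239,249): 10 bp
  [249,255): 6 bp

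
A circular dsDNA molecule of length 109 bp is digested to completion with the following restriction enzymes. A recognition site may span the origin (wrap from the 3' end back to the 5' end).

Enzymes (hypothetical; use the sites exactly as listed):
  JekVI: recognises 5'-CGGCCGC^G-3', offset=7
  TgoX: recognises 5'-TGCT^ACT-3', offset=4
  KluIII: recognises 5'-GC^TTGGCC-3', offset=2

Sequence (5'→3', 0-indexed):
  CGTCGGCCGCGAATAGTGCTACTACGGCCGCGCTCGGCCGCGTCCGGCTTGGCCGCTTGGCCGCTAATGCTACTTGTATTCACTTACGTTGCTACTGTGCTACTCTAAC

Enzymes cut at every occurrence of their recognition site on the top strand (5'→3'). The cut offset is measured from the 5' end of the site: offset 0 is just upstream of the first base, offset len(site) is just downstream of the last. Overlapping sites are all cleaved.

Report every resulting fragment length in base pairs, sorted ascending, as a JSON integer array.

[7,8,8,10,10,11,15,18,22]

Site scan:
  JekVI (CGGCCGCG, off=7): starts [3, 24, 34] → cuts [10, 31, 41]
  TgoX (TGCTACT, off=4): starts [16, 67, 89, 97] → cuts [20, 71, 93, 101]
  KluIII (GCTTGGCC, off=2): starts [46, 54] → cuts [48, 56]

All cut coordinates (distinct, sorted): [10, 20, 31, 41, 48, 56, 71, 93, 101]

Fragments:
  10→20: 10 bp
  20→31: 11 bp
  31→41: 10 bp
  41→48: 7 bp
  48→56: 8 bp
  56→71: 15 bp
  71→93: 22 bp
  93→101: 8 bp
  101→10 (wrap): 109-101+10 = 18 bp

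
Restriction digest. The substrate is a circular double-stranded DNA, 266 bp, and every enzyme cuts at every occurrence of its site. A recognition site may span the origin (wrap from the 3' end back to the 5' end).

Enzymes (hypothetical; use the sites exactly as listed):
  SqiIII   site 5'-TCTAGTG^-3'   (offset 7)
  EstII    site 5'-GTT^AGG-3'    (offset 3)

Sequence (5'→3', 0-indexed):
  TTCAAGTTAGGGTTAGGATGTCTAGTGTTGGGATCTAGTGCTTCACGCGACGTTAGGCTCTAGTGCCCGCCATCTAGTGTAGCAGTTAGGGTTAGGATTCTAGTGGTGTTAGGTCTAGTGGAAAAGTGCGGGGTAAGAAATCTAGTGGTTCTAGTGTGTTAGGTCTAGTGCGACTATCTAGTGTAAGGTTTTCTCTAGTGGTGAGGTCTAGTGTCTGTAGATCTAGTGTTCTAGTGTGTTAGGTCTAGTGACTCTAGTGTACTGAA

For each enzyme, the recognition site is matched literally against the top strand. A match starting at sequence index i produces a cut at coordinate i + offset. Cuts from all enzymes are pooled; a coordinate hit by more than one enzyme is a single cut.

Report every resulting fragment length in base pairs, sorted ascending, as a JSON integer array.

[4,4,5,6,6,8,8,9,9,10,10,10,11,12,13,13,13,13,14,14,15,15,17,27]

Scan for sites:
  SqiIII TCTAGTG/7: at [20, 33, 58, 72, 98, 113, 140, 149, 163, 176, 193, 206, 221, 229, 243, 252] ⇒ [27, 40, 65, 79, 105, 120, 147, 156, 170, 183, 200, 213, 228, 236, 250, 259]
  EstII GTTAGG/3: at [5, 11, 51, 84, 90, 107, 157, 237] ⇒ [8, 14, 54, 87, 93, 110, 160, 240]

Pooled cuts: [8, 14, 27, 40, 54, 65, 79, 87, 93, 105, 110, 120, 147, 156, 160, 170, 183, 200, 213, 228, 236, 240, 250, 259]

Fragment lengths:
  8→14: 6 bp
  14→27: 13 bp
  27→40: 13 bp
  40→54: 14 bp
  54→65: 11 bp
  65→79: 14 bp
  79→87: 8 bp
  87→93: 6 bp
  93→105: 12 bp
  105→110: 5 bp
  110→120: 10 bp
  120→147: 27 bp
  147→156: 9 bp
  156→160: 4 bp
  160→170: 10 bp
  170→183: 13 bp
  183→200: 17 bp
  200→213: 13 bp
  213→228: 15 bp
  228→236: 8 bp
  236→240: 4 bp
  240→250: 10 bp
  250→259: 9 bp
  259→8 (wrap): 266-259+8 = 15 bp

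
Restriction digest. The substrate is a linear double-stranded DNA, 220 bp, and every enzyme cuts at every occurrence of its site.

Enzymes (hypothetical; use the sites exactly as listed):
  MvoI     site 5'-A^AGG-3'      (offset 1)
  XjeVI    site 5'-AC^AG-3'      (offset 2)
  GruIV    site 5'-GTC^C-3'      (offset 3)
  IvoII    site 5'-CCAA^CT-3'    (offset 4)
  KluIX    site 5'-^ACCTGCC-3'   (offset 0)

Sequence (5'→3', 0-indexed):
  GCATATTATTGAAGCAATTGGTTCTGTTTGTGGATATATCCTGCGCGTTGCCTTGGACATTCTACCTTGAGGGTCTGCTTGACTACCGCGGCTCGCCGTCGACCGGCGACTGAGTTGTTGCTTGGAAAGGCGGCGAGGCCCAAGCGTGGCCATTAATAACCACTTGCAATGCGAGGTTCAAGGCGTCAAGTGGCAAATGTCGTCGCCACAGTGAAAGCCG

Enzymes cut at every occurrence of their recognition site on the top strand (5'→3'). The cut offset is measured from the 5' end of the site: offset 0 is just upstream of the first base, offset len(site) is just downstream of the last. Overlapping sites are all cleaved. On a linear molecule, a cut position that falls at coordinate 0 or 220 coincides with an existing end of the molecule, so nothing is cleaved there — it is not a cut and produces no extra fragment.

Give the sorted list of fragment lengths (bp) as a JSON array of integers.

[11,29,53,127]

Scan for sites:
  MvoI AAGG/1: at [126, 179] ⇒ [127, 180]
  XjeVI ACAG/2: at [207] ⇒ [209]
  GruIV (GTCC, off=3): no sites
  IvoII (CCAACT, off=4): no sites
  KluIX (ACCTGCC, off=0): no sites

All cut coordinates (distinct, sorted): [127, 180, 209]

Fragment lengths:
  [0,127): 127 bp
  [127,180): 53 bp
  [180,209): 29 bp
  [209,220): 11 bp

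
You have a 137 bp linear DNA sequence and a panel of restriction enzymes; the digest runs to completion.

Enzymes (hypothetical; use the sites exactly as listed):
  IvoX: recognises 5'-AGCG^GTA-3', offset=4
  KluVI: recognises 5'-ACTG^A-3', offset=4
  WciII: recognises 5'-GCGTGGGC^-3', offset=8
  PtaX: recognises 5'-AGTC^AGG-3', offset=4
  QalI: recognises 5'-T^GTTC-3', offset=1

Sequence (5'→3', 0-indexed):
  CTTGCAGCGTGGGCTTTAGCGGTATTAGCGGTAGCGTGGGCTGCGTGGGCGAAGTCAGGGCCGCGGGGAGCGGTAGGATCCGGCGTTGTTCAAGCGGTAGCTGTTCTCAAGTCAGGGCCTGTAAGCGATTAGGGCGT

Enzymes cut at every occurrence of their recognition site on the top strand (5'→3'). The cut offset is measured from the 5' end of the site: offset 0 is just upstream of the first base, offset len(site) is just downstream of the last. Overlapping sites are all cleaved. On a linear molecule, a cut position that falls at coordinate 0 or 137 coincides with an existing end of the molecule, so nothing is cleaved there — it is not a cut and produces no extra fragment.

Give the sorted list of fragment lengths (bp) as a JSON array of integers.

Scan for sites:
  IvoX (AGCGGTA, off=4): starts [17, 26, 68, 92] → cuts [21, 30, 72, 96]
  KluVI (ACTGA, off=4): no sites
  WciII (GCGTGGGC, off=8): starts [6, 33, 42] → cuts [14, 41, 50]
  PtaX (AGTCAGG, off=4): starts [52, 109] → cuts [56, 113]
  QalI (TGTTC, off=1): starts [86, 101] → cuts [87, 102]

Pooled cuts: [14, 21, 30, 41, 50, 56, 72, 87, 96, 102, 113]

Fragments:
  [0,14): 14 bp
  [14,21): 7 bp
  [21,30): 9 bp
  [30,41): 11 bp
  [41,50): 9 bp
  [50,56): 6 bp
  [56,72): 16 bp
  [72,87): 15 bp
  [87,96): 9 bp
  [96,102): 6 bp
  [102,113): 11 bp
  [113,137): 24 bp

[6,6,7,9,9,9,11,11,14,15,16,24]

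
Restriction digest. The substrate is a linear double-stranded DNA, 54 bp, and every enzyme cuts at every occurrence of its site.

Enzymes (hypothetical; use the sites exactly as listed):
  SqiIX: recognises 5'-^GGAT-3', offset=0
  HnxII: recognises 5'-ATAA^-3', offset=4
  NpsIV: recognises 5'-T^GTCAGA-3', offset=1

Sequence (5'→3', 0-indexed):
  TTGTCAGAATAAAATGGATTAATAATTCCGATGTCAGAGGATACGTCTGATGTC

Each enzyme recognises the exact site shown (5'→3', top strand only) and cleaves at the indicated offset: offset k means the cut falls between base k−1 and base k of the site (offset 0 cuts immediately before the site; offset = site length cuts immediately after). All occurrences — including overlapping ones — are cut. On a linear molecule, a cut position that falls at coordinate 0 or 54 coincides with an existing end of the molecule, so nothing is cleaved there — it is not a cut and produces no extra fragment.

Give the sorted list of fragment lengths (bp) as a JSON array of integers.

Per-enzyme occurrences:
  SqiIX (GGAT, off=0): starts [15, 38] → cuts [15, 38]
  HnxII (ATAA, off=4): starts [8, 21] → cuts [12, 25]
  NpsIV (TGTCAGA, off=1): starts [1, 31] → cuts [2, 32]

All cut coordinates (distinct, sorted): [2, 12, 15, 25, 32, 38]

Fragment lengths:
  [0,2): 2 bp
  [2,12): 10 bp
  [12,15): 3 bp
  [15,25): 10 bp
  [25,32): 7 bp
  [32,38): 6 bp
  [38,54): 16 bp

[2,3,6,7,10,10,16]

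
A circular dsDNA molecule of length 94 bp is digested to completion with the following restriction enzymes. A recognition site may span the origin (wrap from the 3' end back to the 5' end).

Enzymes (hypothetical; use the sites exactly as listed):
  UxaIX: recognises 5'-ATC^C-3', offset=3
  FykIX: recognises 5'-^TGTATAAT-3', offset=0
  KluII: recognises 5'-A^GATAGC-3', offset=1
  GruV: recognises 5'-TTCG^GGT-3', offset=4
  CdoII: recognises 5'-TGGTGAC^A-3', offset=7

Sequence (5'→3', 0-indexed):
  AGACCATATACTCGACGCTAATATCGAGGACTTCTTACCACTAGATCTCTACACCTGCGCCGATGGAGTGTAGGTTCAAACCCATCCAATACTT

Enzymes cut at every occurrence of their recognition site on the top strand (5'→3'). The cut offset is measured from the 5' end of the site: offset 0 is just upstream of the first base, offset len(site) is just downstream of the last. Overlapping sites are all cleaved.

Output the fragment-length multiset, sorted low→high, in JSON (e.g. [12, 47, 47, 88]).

[94]

Per-enzyme occurrences:
  UxaIX (ATCC, off=3): starts [83] → cuts [86]
  FykIX (TGTATAAT, off=0): no sites
  KluII (AGATAGC, off=1): no sites
  GruV (TTCGGGT, off=4): no sites
  CdoII (TGGTGACA, off=7): no sites

Pooled cuts: [86]

Fragments:
  86→86 (wrap): 94-86+86 = 94 bp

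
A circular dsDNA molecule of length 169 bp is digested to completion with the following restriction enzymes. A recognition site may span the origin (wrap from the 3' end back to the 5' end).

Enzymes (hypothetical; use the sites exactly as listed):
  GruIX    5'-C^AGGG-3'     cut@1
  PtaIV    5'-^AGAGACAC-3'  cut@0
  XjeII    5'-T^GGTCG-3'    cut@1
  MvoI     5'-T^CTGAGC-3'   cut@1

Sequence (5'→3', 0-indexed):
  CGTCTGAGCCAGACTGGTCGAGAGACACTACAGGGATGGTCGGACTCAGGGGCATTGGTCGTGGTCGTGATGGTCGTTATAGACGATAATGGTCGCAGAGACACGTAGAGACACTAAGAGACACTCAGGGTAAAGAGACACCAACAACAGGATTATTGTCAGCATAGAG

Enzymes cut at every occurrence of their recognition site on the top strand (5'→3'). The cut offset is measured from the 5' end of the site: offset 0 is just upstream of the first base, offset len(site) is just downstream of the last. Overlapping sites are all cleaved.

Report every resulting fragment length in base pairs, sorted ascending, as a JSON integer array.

[5,6,6,6,7,9,9,10,10,10,10,11,12,19,39]

Scan for sites:
  GruIX CAGGG/1: at [30, 46, 125] ⇒ [31, 47, 126]
  PtaIV AGAGACAC/0: at [20, 96, 106, 116, 133] ⇒ [20, 96, 106, 116, 133]
  XjeII TGGTCG/1: at [14, 36, 55, 61, 70, 89] ⇒ [15, 37, 56, 62, 71, 90]
  MvoI TCTGAGC/1: at [2] ⇒ [3]

Pooled cuts: [3, 15, 20, 31, 37, 47, 56, 62, 71, 90, 96, 106, 116, 126, 133]

Fragments:
  3→15: 12 bp
  15→20: 5 bp
  20→31: 11 bp
  31→37: 6 bp
  37→47: 10 bp
  47→56: 9 bp
  56→62: 6 bp
  62→71: 9 bp
  71→90: 19 bp
  90→96: 6 bp
  96→106: 10 bp
  106→116: 10 bp
  116→126: 10 bp
  126→133: 7 bp
  133→3 (wrap): 169-133+3 = 39 bp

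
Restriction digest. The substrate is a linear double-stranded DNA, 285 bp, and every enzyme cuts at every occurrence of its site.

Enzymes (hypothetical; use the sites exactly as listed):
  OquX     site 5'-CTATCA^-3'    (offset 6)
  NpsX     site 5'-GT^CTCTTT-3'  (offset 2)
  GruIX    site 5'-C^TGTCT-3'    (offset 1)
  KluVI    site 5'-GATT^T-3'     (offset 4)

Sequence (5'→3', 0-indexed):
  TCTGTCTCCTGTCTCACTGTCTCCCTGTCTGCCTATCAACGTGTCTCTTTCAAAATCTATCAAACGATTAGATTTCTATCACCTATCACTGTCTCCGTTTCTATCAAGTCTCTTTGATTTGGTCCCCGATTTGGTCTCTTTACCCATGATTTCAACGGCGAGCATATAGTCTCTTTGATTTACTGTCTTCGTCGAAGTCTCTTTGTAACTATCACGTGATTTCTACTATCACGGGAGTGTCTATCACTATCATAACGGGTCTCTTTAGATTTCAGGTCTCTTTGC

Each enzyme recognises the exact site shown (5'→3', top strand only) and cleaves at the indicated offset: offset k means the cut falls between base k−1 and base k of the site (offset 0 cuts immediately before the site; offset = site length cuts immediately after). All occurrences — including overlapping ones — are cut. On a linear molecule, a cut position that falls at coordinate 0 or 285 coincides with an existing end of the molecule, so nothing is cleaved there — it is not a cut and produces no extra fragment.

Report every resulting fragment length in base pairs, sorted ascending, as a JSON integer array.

Site scan:
  OquX (CTATCA, off=6): starts [32, 56, 75, 82, 100, 208, 225, 240, 246] → cuts [38, 62, 81, 88, 106, 214, 231, 246, 252]
  NpsX (GTCTCTTT, off=2): starts [42, 107, 133, 168, 196, 258, 275] → cuts [44, 109, 135, 170, 198, 260, 277]
  GruIX (CTGTCT, off=1): starts [1, 8, 16, 24, 88, 182] → cuts [2, 9, 17, 25, 89, 183]
  KluVI (GATTT, off=4): starts [70, 115, 127, 147, 176, 217, 267] → cuts [74, 119, 131, 151, 180, 221, 271]

Pooled cuts: [2, 9, 17, 25, 38, 44, 62, 74, 81, 88, 89, 106, 109, 119, 131, 135, 151, 170, 180, 183, 198, 214, 221, 231, 246, 252, 260, 271, 277]

Fragments:
  [0,2): 2 bp
  [2,9): 7 bp
  [9,17): 8 bp
  [17,25): 8 bp
  [25,38): 13 bp
  [38,44): 6 bp
  [44,62): 18 bp
  [62,74): 12 bp
  [74,81): 7 bp
  [81,88): 7 bp
  [88,89): 1 bp
  [89,106): 17 bp
  [106,109): 3 bp
  [109,119): 10 bp
  [119,131): 12 bp
  [131,135): 4 bp
  [135,151): 16 bp
  [151,170): 19 bp
  [170,180): 10 bp
  [180,183): 3 bp
  [183,198): 15 bp
  [198,214): 16 bp
  [214,221): 7 bp
  [221,231): 10 bp
  [231,246): 15 bp
  [246,252): 6 bp
  [252,260): 8 bp
  [260,271): 11 bp
  [271,277): 6 bp
  [277,285): 8 bp

[1,2,3,3,4,6,6,6,7,7,7,7,8,8,8,8,10,10,10,11,12,12,13,15,15,16,16,17,18,19]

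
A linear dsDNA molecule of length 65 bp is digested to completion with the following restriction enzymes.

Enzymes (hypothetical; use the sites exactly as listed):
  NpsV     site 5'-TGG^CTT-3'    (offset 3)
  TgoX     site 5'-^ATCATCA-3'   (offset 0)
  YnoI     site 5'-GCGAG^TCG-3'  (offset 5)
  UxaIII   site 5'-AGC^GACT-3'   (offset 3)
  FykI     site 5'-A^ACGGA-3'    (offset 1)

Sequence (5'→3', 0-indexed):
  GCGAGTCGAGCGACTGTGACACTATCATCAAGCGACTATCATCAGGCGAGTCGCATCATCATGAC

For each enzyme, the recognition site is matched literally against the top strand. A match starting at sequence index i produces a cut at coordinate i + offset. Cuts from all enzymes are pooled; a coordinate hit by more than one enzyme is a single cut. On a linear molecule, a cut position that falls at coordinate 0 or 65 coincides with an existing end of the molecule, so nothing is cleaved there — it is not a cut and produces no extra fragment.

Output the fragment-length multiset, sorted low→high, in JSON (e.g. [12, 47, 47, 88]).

Scan for sites:
  NpsV (TGGCTT, off=3): no sites
  TgoX ATCATCA/0: at [23, 37, 54] ⇒ [23, 37, 54]
  YnoI GCGAGTCG/5: at [0, 45] ⇒ [5, 50]
  UxaIII AGCGACT/3: at [8, 30] ⇒ [11, 33]
  FykI (AACGGA, off=1): no sites

All cut coordinates (distinct, sorted): [5, 11, 23, 33, 37, 50, 54]

Fragment lengths:
  [0,5): 5 bp
  [5,11): 6 bp
  [11,23): 12 bp
  [23,33): 10 bp
  [33,37): 4 bp
  [37,50): 13 bp
  [50,54): 4 bp
  [54,65): 11 bp

[4,4,5,6,10,11,12,13]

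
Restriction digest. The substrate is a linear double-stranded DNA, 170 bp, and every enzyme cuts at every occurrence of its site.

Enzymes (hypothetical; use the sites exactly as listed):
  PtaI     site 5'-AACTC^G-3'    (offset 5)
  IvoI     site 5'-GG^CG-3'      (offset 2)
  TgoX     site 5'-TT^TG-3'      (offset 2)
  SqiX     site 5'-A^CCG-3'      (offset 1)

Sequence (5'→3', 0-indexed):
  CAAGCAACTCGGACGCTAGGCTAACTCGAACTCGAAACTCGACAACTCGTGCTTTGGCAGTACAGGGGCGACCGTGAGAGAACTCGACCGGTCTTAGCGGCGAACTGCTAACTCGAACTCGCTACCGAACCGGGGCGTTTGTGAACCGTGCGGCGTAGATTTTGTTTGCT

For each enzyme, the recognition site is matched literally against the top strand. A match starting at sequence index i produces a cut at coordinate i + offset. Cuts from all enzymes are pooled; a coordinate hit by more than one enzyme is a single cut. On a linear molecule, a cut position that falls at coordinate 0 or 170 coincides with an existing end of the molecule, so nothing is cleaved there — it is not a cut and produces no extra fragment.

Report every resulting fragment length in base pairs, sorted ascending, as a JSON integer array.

Per-enzyme occurrences:
  PtaI AACTCG/5: at [5, 22, 28, 35, 43, 80, 109, 115] ⇒ [10, 27, 33, 40, 48, 85, 114, 120]
  IvoI GGCG/2: at [66, 98, 133, 151] ⇒ [68, 100, 135, 153]
  TgoX TTTG/2: at [52, 137, 160, 164] ⇒ [54, 139, 162, 166]
  SqiX ACCG/1: at [70, 86, 123, 128, 144] ⇒ [71, 87, 124, 129, 145]

Pooled cuts: [10, 27, 33, 40, 48, 54, 68, 71, 85, 87, 100, 114, 120, 124, 129, 135, 139, 145, 153, 162, 166]

Fragments:
  [0,10): 10 bp
  [10,27): 17 bp
  [27,33): 6 bp
  [33,40): 7 bp
  [40,48): 8 bp
  [48,54): 6 bp
  [54,68): 14 bp
  [68,71): 3 bp
  [71,85): 14 bp
  [85,87): 2 bp
  [87,100): 13 bp
  [100,114): 14 bp
  [114,120): 6 bp
  [120,124): 4 bp
  [124,129): 5 bp
  [129,135): 6 bp
  [135,139): 4 bp
  [139,145): 6 bp
  [145,153): 8 bp
  [153,162): 9 bp
  [162,166): 4 bp
  [166,170): 4 bp

[2,3,4,4,4,4,5,6,6,6,6,6,7,8,8,9,10,13,14,14,14,17]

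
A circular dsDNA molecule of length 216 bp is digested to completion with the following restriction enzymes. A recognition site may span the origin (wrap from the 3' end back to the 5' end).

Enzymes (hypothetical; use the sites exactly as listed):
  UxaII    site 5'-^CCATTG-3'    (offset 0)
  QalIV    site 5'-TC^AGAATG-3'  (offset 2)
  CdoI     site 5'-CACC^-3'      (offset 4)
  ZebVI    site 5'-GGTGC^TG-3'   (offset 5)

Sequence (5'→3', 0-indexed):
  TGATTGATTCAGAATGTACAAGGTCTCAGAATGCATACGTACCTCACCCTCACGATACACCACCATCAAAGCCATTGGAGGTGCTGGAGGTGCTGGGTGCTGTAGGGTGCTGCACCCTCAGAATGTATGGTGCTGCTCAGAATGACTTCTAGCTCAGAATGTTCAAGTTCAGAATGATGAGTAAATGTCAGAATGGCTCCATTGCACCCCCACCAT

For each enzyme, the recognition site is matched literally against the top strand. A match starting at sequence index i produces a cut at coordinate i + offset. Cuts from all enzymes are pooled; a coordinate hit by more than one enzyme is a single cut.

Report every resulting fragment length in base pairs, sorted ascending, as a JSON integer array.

Per-enzyme occurrences:
  UxaII (CCATTG, off=0): starts [71, 198, 212] → cuts [71, 198, 212]
  QalIV (TCAGAATG, off=2): starts [8, 25, 117, 136, 153, 168, 187] → cuts [10, 27, 119, 138, 155, 170, 189]
  CdoI (CACC, off=4): starts [44, 57, 60, 112, 204, 210] → cuts [48, 61, 64, 116, 208, 214]
  ZebVI (GGTGCTG, off=5): starts [79, 88, 95, 105, 128] → cuts [84, 93, 100, 110, 133]

Pooled cuts: [10, 27, 48, 61, 64, 71, 84, 93, 100, 110, 116, 119, 133, 138, 155, 170, 189, 198, 208, 212, 214]

Fragments:
  10→27: 17 bp
  27→48: 21 bp
  48→61: 13 bp
  61→64: 3 bp
  64→71: 7 bp
  71→84: 13 bp
  84→93: 9 bp
  93→100: 7 bp
  100→110: 10 bp
  110→116: 6 bp
  116→119: 3 bp
  119→133: 14 bp
  133→138: 5 bp
  138→155: 17 bp
  155→170: 15 bp
  170→189: 19 bp
  189→198: 9 bp
  198→208: 10 bp
  208→212: 4 bp
  212→214: 2 bp
  214→10 (wrap): 216-214+10 = 12 bp

[2,3,3,4,5,6,7,7,9,9,10,10,12,13,13,14,15,17,17,19,21]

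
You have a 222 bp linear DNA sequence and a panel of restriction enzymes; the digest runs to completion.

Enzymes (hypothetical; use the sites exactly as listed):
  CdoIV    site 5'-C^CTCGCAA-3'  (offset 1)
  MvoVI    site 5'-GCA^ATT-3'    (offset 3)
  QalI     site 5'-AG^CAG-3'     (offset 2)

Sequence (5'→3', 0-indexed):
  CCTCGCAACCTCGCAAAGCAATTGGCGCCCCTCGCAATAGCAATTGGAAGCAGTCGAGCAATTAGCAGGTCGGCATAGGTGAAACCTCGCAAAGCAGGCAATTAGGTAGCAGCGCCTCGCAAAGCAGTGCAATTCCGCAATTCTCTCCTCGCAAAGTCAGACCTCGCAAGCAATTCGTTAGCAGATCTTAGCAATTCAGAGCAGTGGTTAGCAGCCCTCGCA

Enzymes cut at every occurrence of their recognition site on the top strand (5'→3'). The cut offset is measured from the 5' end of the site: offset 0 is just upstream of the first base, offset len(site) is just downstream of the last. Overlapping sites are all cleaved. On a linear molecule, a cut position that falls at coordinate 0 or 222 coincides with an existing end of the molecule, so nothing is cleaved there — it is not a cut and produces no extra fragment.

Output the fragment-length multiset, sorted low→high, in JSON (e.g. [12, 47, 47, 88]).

[1,5,6,6,7,8,8,8,8,8,9,9,9,9,10,10,10,10,11,11,12,12,15,20]

Per-enzyme occurrences:
  CdoIV CCTCGCAA/1: at [0, 8, 29, 84, 114, 146, 161] ⇒ [1, 9, 30, 85, 115, 147, 162]
  MvoVI GCAATT/3: at [17, 39, 57, 97, 128, 136, 169, 190] ⇒ [20, 42, 60, 100, 131, 139, 172, 193]
  QalI AGCAG/2: at [48, 63, 92, 107, 122, 179, 199, 209] ⇒ [50, 65, 94, 109, 124, 181, 201, 211]

All cut coordinates (distinct, sorted): [1, 9, 20, 30, 42, 50, 60, 65, 85, 94, 100, 109, 115, 124, 131, 139, 147, 162, 172, 181, 193, 201, 211]

Fragment lengths:
  [0,1): 1 bp
  [1,9): 8 bp
  [9,20): 11 bp
  [20,30): 10 bp
  [30,42): 12 bp
  [42,50): 8 bp
  [50,60): 10 bp
  [60,65): 5 bp
  [65,85): 20 bp
  [85,94): 9 bp
  [94,100): 6 bp
  [100,109): 9 bp
  [109,115): 6 bp
  [115,124): 9 bp
  [124,131): 7 bp
  [131,139): 8 bp
  [139,147): 8 bp
  [147,162): 15 bp
  [162,172): 10 bp
  [172,181): 9 bp
  [181,193): 12 bp
  [193,201): 8 bp
  [201,211): 10 bp
  [211,222): 11 bp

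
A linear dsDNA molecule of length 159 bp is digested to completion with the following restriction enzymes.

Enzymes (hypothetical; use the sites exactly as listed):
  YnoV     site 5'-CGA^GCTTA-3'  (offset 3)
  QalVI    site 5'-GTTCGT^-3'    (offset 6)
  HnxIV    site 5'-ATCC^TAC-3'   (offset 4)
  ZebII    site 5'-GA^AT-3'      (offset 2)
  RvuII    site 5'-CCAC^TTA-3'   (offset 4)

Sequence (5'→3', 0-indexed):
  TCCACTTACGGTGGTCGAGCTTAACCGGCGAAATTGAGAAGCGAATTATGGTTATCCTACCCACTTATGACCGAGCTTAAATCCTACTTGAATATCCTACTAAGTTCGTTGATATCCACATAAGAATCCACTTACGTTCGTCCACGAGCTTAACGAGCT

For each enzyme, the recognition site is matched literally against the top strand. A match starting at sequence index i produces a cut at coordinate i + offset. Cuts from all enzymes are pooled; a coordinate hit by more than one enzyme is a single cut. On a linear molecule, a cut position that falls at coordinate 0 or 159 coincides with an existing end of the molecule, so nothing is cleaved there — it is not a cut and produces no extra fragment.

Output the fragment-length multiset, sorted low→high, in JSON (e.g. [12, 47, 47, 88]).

Per-enzyme occurrences:
  YnoV (CGAGCTTA, off=3): starts [15, 71, 144] → cuts [18, 74, 147]
  QalVI (GTTCGT, off=6): starts [103, 135] → cuts [109, 141]
  HnxIV (ATCCTAC, off=4): starts [53, 80, 93] → cuts [57, 84, 97]
  ZebII (GAAT, off=2): starts [42, 89, 123] → cuts [44, 91, 125]
  RvuII (CCACTTA, off=4): starts [1, 60, 127] → cuts [5, 64, 131]

All cut coordinates (distinct, sorted): [5, 18, 44, 57, 64, 74, 84, 91, 97, 109, 125, 131, 141, 147]

Fragments:
  [0,5): 5 bp
  [5,18): 13 bp
  [18,44): 26 bp
  [44,57): 13 bp
  [57,64): 7 bp
  [64,74): 10 bp
  [74,84): 10 bp
  [84,91): 7 bp
  [91,97): 6 bp
  [97,109): 12 bp
  [109,125): 16 bp
  [125,131): 6 bp
  [131,141): 10 bp
  [141,147): 6 bp
  [147,159): 12 bp

[5,6,6,6,7,7,10,10,10,12,12,13,13,16,26]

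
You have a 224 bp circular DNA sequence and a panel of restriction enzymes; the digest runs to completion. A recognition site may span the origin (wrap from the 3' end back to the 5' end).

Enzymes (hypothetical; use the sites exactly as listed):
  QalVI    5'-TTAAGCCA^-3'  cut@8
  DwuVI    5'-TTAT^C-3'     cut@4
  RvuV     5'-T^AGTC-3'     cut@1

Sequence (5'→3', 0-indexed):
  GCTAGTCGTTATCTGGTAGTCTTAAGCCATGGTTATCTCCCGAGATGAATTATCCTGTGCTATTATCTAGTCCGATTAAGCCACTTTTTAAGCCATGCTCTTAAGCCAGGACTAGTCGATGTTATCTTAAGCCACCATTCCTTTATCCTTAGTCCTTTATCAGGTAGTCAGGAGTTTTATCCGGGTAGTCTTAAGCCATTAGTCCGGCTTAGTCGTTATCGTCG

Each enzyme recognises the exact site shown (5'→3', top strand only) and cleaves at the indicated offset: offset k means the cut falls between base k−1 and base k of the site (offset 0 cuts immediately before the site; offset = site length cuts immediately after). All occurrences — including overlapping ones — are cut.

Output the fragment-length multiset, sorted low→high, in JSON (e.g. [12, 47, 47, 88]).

[2,2,4,5,5,5,6,7,8,9,9,9,10,10,12,12,12,12,12,13,13,15,15,17]

Scan for sites:
  QalVI TTAAGCCA/8: at [21, 75, 87, 100, 126, 190] ⇒ [29, 83, 95, 108, 134, 198]
  DwuVI TTATC/4: at [8, 32, 49, 62, 121, 142, 156, 176, 215] ⇒ [12, 36, 53, 66, 125, 146, 160, 180, 219]
  RvuV TAGTC/1: at [2, 16, 67, 112, 149, 164, 185, 199, 209] ⇒ [3, 17, 68, 113, 150, 165, 186, 200, 210]

Pooled cuts: [3, 12, 17, 29, 36, 53, 66, 68, 83, 95, 108, 113, 125, 134, 146, 150, 160, 165, 180, 186, 198, 200, 210, 219]

Fragments:
  3→12: 9 bp
  12→17: 5 bp
  17→29: 12 bp
  29→36: 7 bp
  36→53: 17 bp
  53→66: 13 bp
  66→68: 2 bp
  68→83: 15 bp
  83→95: 12 bp
  95→108: 13 bp
  108→113: 5 bp
  113→125: 12 bp
  125→134: 9 bp
  134→146: 12 bp
  146→150: 4 bp
  150→160: 10 bp
  160→165: 5 bp
  165→180: 15 bp
  180→186: 6 bp
  186→198: 12 bp
  198→200: 2 bp
  200→210: 10 bp
  210→219: 9 bp
  219→3 (wrap): 224-219+3 = 8 bp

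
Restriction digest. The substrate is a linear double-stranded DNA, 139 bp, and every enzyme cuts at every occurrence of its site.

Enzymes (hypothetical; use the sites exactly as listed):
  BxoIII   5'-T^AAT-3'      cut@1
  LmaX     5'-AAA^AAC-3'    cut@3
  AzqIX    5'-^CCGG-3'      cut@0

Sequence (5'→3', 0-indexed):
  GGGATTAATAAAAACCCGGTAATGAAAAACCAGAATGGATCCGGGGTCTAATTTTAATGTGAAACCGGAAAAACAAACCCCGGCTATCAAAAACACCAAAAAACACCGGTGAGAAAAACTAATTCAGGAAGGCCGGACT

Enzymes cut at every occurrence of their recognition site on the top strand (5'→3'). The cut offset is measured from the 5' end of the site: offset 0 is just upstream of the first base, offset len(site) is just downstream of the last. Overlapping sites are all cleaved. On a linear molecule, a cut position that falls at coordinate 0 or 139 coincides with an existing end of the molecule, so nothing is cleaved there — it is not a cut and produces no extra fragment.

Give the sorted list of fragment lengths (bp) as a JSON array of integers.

[3,4,4,5,6,6,6,7,7,7,8,9,9,10,11,12,12,13]

Per-enzyme occurrences:
  BxoIII TAAT/1: at [5, 19, 48, 54, 119] ⇒ [6, 20, 49, 55, 120]
  LmaX AAAAAC/3: at [9, 24, 68, 88, 98, 113] ⇒ [12, 27, 71, 91, 101, 116]
  AzqIX CCGG/0: at [15, 40, 64, 79, 105, 132] ⇒ [15, 40, 64, 79, 105, 132]

Pooled cuts: [6, 12, 15, 20, 27, 40, 49, 55, 64, 71, 79, 91, 101, 105, 116, 120, 132]

Fragments:
  [0,6): 6 bp
  [6,12): 6 bp
  [12,15): 3 bp
  [15,20): 5 bp
  [20,27): 7 bp
  [27,40): 13 bp
  [40,49): 9 bp
  [49,55): 6 bp
  [55,64): 9 bp
  [64,71): 7 bp
  [71,79): 8 bp
  [79,91): 12 bp
  [91,101): 10 bp
  [101,105): 4 bp
  [105,116): 11 bp
  [116,120): 4 bp
  [120,132): 12 bp
  [132,139): 7 bp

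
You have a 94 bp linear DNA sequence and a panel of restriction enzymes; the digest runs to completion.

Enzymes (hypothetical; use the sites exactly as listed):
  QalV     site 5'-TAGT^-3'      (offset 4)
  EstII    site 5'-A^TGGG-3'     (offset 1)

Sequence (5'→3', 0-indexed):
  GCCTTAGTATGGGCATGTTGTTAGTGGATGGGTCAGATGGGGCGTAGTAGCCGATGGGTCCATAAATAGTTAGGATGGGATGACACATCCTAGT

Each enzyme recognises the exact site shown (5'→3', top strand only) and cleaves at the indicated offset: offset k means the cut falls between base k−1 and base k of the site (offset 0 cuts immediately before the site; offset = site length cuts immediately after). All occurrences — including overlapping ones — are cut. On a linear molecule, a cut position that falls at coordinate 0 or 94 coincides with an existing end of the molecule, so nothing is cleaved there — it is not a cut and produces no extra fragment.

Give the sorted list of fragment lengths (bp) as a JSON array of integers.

Per-enzyme occurrences:
  QalV (TAGT, off=4): starts [4, 21, 44, 66, 90] → cuts [8, 25, 48, 70] (position 94 is a terminus of the linear molecule — no cut)
  EstII (ATGGG, off=1): starts [8, 27, 36, 53, 74] → cuts [9, 28, 37, 54, 75]

Pooled cuts: [8, 9, 25, 28, 37, 48, 54, 70, 75]

Fragment lengths:
  [0,8): 8 bp
  [8,9): 1 bp
  [9,25): 16 bp
  [25,28): 3 bp
  [28,37): 9 bp
  [37,48): 11 bp
  [48,54): 6 bp
  [54,70): 16 bp
  [70,75): 5 bp
  [75,94): 19 bp

[1,3,5,6,8,9,11,16,16,19]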